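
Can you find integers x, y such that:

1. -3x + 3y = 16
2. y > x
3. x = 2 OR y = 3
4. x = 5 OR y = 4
No

Even the single constraint (-3x + 3y = 16) is infeasible over the integers.

  - -3x + 3y = 16: every term on the left is divisible by 3, so the LHS ≡ 0 (mod 3), but the RHS 16 is not — no integer solution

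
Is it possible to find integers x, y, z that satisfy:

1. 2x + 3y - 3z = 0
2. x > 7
Yes

Take x = 9, y = -6, z = 0. Substituting into each constraint:
  (1) 2(9) + 3(-6) - 3(0) = 0 ✓
  (2) 9 > 7 ✓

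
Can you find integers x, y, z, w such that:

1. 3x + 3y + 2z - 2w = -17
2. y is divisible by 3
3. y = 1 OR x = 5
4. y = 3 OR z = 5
Yes

Take x = 5, y = 6, z = 5, w = 30. Substituting into each constraint:
  (1) 3(5) + 3(6) + 2(5) - 2(30) = -17 ✓
  (2) 6 = 3 × 2, remainder 0 ✓
  (3) x = 5, target 5 ✓ (second branch holds)
  (4) z = 5, target 5 ✓ (second branch holds)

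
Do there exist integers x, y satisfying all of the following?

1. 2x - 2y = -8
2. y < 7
Yes

Take x = 0, y = 4. Substituting into each constraint:
  (1) 2(0) - 2(4) = -8 ✓
  (2) 4 < 7 ✓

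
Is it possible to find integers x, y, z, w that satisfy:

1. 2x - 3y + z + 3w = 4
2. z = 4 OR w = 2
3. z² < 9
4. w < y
Yes

Take x = 5, y = 4, z = 0, w = 2. Substituting into each constraint:
  (1) 2(5) - 3(4) + 0 + 3(2) = 4 ✓
  (2) w = 2, target 2 ✓ (second branch holds)
  (3) z² = (0)² = 0, and 0 < 9 ✓
  (4) 2 < 4 ✓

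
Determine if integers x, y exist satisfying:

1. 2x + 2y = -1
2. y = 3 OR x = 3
No

Even the single constraint (2x + 2y = -1) is infeasible over the integers.

  - 2x + 2y = -1: every term on the left is divisible by 2, so the LHS ≡ 0 (mod 2), but the RHS -1 is not — no integer solution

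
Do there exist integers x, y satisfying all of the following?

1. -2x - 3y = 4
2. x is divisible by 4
Yes

Take x = -8, y = 4. Substituting into each constraint:
  (1) -2(-8) - 3(4) = 4 ✓
  (2) -8 = 4 × -2, remainder 0 ✓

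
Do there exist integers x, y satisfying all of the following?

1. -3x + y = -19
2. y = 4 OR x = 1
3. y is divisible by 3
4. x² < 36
No

A contradictory subset is {-3x + y = -19, y = 4 OR x = 1, y is divisible by 3}. No integer assignment can satisfy these jointly:

  - -3x + y = -19: is a linear equation tying the variables together
  - y = 4 OR x = 1: forces a choice: either y = 4 or x = 1
  - y is divisible by 3: restricts y to multiples of 3

Modular obstruction: writing y = 3y', every remaining term of the linear equation is divisible by 3, so the left side is ≡ 0 (mod 3); but the right side -19 ≡ 2 (mod 3). No integers can satisfy it.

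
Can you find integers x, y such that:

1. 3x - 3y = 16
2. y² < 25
No

Even the single constraint (3x - 3y = 16) is infeasible over the integers.

  - 3x - 3y = 16: every term on the left is divisible by 3, so the LHS ≡ 0 (mod 3), but the RHS 16 is not — no integer solution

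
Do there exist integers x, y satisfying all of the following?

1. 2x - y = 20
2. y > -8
Yes

Take x = 10, y = 0. Substituting into each constraint:
  (1) 2(10) + 0 = 20 ✓
  (2) 0 > -8 ✓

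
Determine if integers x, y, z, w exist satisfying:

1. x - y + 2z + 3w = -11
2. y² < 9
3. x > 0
Yes

Take x = 1, y = 0, z = 0, w = -4. Substituting into each constraint:
  (1) 1 + 0 + 2(0) + 3(-4) = -11 ✓
  (2) y² = (0)² = 0, and 0 < 9 ✓
  (3) 1 > 0 ✓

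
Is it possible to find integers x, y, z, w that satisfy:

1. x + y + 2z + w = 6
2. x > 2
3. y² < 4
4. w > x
Yes

Take x = 3, y = -1, z = 0, w = 4. Substituting into each constraint:
  (1) 3 + (-1) + 2(0) + 4 = 6 ✓
  (2) 3 > 2 ✓
  (3) y² = (-1)² = 1, and 1 < 4 ✓
  (4) 4 > 3 ✓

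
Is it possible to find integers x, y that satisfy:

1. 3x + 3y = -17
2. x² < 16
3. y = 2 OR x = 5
No

Even the single constraint (3x + 3y = -17) is infeasible over the integers.

  - 3x + 3y = -17: every term on the left is divisible by 3, so the LHS ≡ 0 (mod 3), but the RHS -17 is not — no integer solution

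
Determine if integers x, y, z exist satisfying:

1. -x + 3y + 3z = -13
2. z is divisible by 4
Yes

Take x = 13, y = 0, z = 0. Substituting into each constraint:
  (1) (-13) + 3(0) + 3(0) = -13 ✓
  (2) 0 = 4 × 0, remainder 0 ✓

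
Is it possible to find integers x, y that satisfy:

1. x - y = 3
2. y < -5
Yes

Take x = -3, y = -6. Substituting into each constraint:
  (1) (-3) + 6 = 3 ✓
  (2) -6 < -5 ✓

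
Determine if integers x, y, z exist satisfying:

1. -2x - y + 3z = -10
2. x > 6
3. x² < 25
No

A contradictory subset is {x > 6, x² < 25}. No integer assignment can satisfy these jointly:

  - x > 6: bounds one variable relative to a constant
  - x² < 25: restricts x to |x| ≤ 4

Direct contradiction: the bounds on x require x ≥ 7 and x ≤ 4 simultaneously, which is empty.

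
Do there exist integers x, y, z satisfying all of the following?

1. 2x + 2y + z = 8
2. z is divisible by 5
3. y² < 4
Yes

Take x = 4, y = 0, z = 0. Substituting into each constraint:
  (1) 2(4) + 2(0) + 0 = 8 ✓
  (2) 0 = 5 × 0, remainder 0 ✓
  (3) y² = (0)² = 0, and 0 < 4 ✓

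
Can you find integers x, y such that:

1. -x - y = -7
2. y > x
Yes

Take x = 3, y = 4. Substituting into each constraint:
  (1) (-3) + (-4) = -7 ✓
  (2) 4 > 3 ✓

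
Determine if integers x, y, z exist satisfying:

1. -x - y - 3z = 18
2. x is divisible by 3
Yes

Take x = 0, y = 0, z = -6. Substituting into each constraint:
  (1) 0 + 0 - 3(-6) = 18 ✓
  (2) 0 = 3 × 0, remainder 0 ✓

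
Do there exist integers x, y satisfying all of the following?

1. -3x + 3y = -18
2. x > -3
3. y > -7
Yes

Take x = 6, y = 0. Substituting into each constraint:
  (1) -3(6) + 3(0) = -18 ✓
  (2) 6 > -3 ✓
  (3) 0 > -7 ✓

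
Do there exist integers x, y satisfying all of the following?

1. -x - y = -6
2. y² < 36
Yes

Take x = 6, y = 0. Substituting into each constraint:
  (1) (-6) + 0 = -6 ✓
  (2) y² = (0)² = 0, and 0 < 36 ✓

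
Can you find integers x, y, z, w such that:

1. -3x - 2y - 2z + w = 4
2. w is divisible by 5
Yes

Take x = -2, y = 1, z = 0, w = 0. Substituting into each constraint:
  (1) -3(-2) - 2(1) - 2(0) + 0 = 4 ✓
  (2) 0 = 5 × 0, remainder 0 ✓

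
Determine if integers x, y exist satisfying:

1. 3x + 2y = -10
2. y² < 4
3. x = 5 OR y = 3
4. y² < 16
No

A contradictory subset is {3x + 2y = -10, y² < 4, x = 5 OR y = 3}. No integer assignment can satisfy these jointly:

  - 3x + 2y = -10: is a linear equation tying the variables together
  - y² < 4: restricts y to |y| ≤ 1
  - x = 5 OR y = 3: forces a choice: either x = 5 or y = 3

Split on the disjunction (x = 5 OR y = 3):
  • If x = 5: with x = 5, every remaining term of the linear equation is divisible by 2, so the left side is ≡ 0 (mod 2); but the right side -25 ≡ 1 (mod 2). No integers can satisfy it.
  • If y = 3: this contradicts y² < 4, which requires |y| ≤ 1.
Both branches are infeasible, so the system has no integer solution.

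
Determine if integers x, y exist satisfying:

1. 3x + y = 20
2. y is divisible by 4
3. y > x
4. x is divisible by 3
Yes

Take x = 0, y = 20. Substituting into each constraint:
  (1) 3(0) + 20 = 20 ✓
  (2) 20 = 4 × 5, remainder 0 ✓
  (3) 20 > 0 ✓
  (4) 0 = 3 × 0, remainder 0 ✓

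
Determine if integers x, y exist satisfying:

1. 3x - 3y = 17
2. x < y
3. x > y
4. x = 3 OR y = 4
No

Even the single constraint (3x - 3y = 17) is infeasible over the integers.

  - 3x - 3y = 17: every term on the left is divisible by 3, so the LHS ≡ 0 (mod 3), but the RHS 17 is not — no integer solution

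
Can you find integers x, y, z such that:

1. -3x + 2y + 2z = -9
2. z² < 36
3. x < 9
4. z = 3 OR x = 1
Yes

Take x = 1, y = 0, z = -3. Substituting into each constraint:
  (1) -3(1) + 2(0) + 2(-3) = -9 ✓
  (2) z² = (-3)² = 9, and 9 < 36 ✓
  (3) 1 < 9 ✓
  (4) x = 1, target 1 ✓ (second branch holds)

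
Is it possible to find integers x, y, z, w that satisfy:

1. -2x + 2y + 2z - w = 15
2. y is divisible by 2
Yes

Take x = 0, y = 0, z = 8, w = 1. Substituting into each constraint:
  (1) -2(0) + 2(0) + 2(8) + (-1) = 15 ✓
  (2) 0 = 2 × 0, remainder 0 ✓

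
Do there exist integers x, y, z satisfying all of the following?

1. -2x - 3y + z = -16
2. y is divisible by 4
Yes

Take x = 0, y = 0, z = -16. Substituting into each constraint:
  (1) -2(0) - 3(0) + (-16) = -16 ✓
  (2) 0 = 4 × 0, remainder 0 ✓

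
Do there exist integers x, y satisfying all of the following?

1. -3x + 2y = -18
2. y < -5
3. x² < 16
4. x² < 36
Yes

Take x = 2, y = -6. Substituting into each constraint:
  (1) -3(2) + 2(-6) = -18 ✓
  (2) -6 < -5 ✓
  (3) x² = (2)² = 4, and 4 < 16 ✓
  (4) x² = (2)² = 4, and 4 < 36 ✓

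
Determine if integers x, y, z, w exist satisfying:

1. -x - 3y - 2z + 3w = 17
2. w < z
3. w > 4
Yes

Take x = -14, y = 0, z = 6, w = 5. Substituting into each constraint:
  (1) 14 - 3(0) - 2(6) + 3(5) = 17 ✓
  (2) 5 < 6 ✓
  (3) 5 > 4 ✓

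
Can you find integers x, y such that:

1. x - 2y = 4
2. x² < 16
Yes

Take x = 0, y = -2. Substituting into each constraint:
  (1) 0 - 2(-2) = 4 ✓
  (2) x² = (0)² = 0, and 0 < 16 ✓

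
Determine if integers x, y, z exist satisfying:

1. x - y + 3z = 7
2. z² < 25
Yes

Take x = 1, y = 0, z = 2. Substituting into each constraint:
  (1) 1 + 0 + 3(2) = 7 ✓
  (2) z² = (2)² = 4, and 4 < 25 ✓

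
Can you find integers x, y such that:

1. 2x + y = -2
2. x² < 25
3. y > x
Yes

Take x = -1, y = 0. Substituting into each constraint:
  (1) 2(-1) + 0 = -2 ✓
  (2) x² = (-1)² = 1, and 1 < 25 ✓
  (3) 0 > -1 ✓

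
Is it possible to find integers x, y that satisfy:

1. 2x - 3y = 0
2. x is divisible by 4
Yes

Take x = 0, y = 0. Substituting into each constraint:
  (1) 2(0) - 3(0) = 0 ✓
  (2) 0 = 4 × 0, remainder 0 ✓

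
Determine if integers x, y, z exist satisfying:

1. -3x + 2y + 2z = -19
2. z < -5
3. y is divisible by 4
Yes

Take x = 1, y = 0, z = -8. Substituting into each constraint:
  (1) -3(1) + 2(0) + 2(-8) = -19 ✓
  (2) -8 < -5 ✓
  (3) 0 = 4 × 0, remainder 0 ✓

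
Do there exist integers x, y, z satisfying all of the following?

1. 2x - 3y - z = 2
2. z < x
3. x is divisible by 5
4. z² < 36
Yes

Take x = 0, y = 0, z = -2. Substituting into each constraint:
  (1) 2(0) - 3(0) + 2 = 2 ✓
  (2) -2 < 0 ✓
  (3) 0 = 5 × 0, remainder 0 ✓
  (4) z² = (-2)² = 4, and 4 < 36 ✓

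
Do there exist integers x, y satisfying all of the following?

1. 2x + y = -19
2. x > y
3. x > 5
Yes

Take x = 6, y = -31. Substituting into each constraint:
  (1) 2(6) + (-31) = -19 ✓
  (2) 6 > -31 ✓
  (3) 6 > 5 ✓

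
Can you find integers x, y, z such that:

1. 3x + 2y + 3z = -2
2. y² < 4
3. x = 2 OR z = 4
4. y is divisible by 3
No

A contradictory subset is {3x + 2y + 3z = -2, y is divisible by 3}. No integer assignment can satisfy these jointly:

  - 3x + 2y + 3z = -2: is a linear equation tying the variables together
  - y is divisible by 3: restricts y to multiples of 3

Modular obstruction: writing y = 3y', every remaining term of the linear equation is divisible by 3, so the left side is ≡ 0 (mod 3); but the right side -2 ≡ 1 (mod 3). No integers can satisfy it.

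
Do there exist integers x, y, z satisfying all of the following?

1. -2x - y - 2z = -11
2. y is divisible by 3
Yes

Take x = -2, y = -3, z = 9. Substituting into each constraint:
  (1) -2(-2) + 3 - 2(9) = -11 ✓
  (2) -3 = 3 × -1, remainder 0 ✓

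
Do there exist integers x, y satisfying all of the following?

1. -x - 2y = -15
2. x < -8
Yes

Take x = -9, y = 12. Substituting into each constraint:
  (1) 9 - 2(12) = -15 ✓
  (2) -9 < -8 ✓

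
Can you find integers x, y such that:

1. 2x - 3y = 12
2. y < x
Yes

Take x = -9, y = -10. Substituting into each constraint:
  (1) 2(-9) - 3(-10) = 12 ✓
  (2) -10 < -9 ✓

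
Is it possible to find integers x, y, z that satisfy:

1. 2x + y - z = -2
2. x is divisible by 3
Yes

Take x = 0, y = -2, z = 0. Substituting into each constraint:
  (1) 2(0) + (-2) + 0 = -2 ✓
  (2) 0 = 3 × 0, remainder 0 ✓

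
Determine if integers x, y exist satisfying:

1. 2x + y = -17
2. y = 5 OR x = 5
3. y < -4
Yes

Take x = 5, y = -27. Substituting into each constraint:
  (1) 2(5) + (-27) = -17 ✓
  (2) x = 5, target 5 ✓ (second branch holds)
  (3) -27 < -4 ✓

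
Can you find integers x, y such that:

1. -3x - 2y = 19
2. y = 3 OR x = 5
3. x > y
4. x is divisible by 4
No

The full constraint system is jointly infeasible over the integers. Each constraint and what it forces:

  - -3x - 2y = 19: is a linear equation tying the variables together
  - y = 3 OR x = 5: forces a choice: either y = 3 or x = 5
  - x > y: bounds one variable relative to another variable
  - x is divisible by 4: restricts x to multiples of 4

Modular obstruction: writing x = 4x', every remaining term of the linear equation is divisible by 2, so the left side is ≡ 0 (mod 2); but the right side 19 ≡ 1 (mod 2). No integers can satisfy it.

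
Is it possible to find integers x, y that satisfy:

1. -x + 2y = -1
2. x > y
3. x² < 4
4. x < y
No

A contradictory subset is {x > y, x < y}. No integer assignment can satisfy these jointly:

  - x > y: bounds one variable relative to another variable
  - x < y: bounds one variable relative to another variable

Direct contradiction: x > y and y > x cannot both hold.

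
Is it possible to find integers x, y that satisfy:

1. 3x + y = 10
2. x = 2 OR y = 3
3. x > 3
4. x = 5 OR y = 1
No

A contradictory subset is {3x + y = 10, x = 2 OR y = 3, x > 3}. No integer assignment can satisfy these jointly:

  - 3x + y = 10: is a linear equation tying the variables together
  - x = 2 OR y = 3: forces a choice: either x = 2 or y = 3
  - x > 3: bounds one variable relative to a constant

Split on the disjunction (x = 2 OR y = 3):
  • If x = 2: this contradicts the bound x ≥ 4.
  • If y = 3: with y = 3, every remaining term of the linear equation is divisible by 3, so the left side is ≡ 0 (mod 3); but the right side 7 ≡ 1 (mod 3). No integers can satisfy it.
Both branches are infeasible, so the system has no integer solution.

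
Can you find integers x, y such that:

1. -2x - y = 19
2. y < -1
Yes

Take x = 0, y = -19. Substituting into each constraint:
  (1) -2(0) + 19 = 19 ✓
  (2) -19 < -1 ✓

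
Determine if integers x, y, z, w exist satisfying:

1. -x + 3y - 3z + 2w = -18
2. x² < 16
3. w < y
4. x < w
Yes

Take x = 1, y = 3, z = 10, w = 2. Substituting into each constraint:
  (1) (-1) + 3(3) - 3(10) + 2(2) = -18 ✓
  (2) x² = (1)² = 1, and 1 < 16 ✓
  (3) 2 < 3 ✓
  (4) 1 < 2 ✓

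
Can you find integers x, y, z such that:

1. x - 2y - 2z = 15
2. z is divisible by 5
Yes

Take x = 15, y = 0, z = 0. Substituting into each constraint:
  (1) 15 - 2(0) - 2(0) = 15 ✓
  (2) 0 = 5 × 0, remainder 0 ✓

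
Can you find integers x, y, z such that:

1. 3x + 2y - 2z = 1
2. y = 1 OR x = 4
Yes

Take x = 5, y = 1, z = 8. Substituting into each constraint:
  (1) 3(5) + 2(1) - 2(8) = 1 ✓
  (2) y = 1, target 1 ✓ (first branch holds)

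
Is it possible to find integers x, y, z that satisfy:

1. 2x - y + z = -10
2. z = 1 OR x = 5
Yes

Take x = -5, y = 1, z = 1. Substituting into each constraint:
  (1) 2(-5) + (-1) + 1 = -10 ✓
  (2) z = 1, target 1 ✓ (first branch holds)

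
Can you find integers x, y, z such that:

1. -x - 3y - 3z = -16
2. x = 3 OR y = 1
Yes

Take x = 4, y = 1, z = 3. Substituting into each constraint:
  (1) (-4) - 3(1) - 3(3) = -16 ✓
  (2) y = 1, target 1 ✓ (second branch holds)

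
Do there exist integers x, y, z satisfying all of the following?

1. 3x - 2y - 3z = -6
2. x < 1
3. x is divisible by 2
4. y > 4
Yes

Take x = 0, y = 6, z = -2. Substituting into each constraint:
  (1) 3(0) - 2(6) - 3(-2) = -6 ✓
  (2) 0 < 1 ✓
  (3) 0 = 2 × 0, remainder 0 ✓
  (4) 6 > 4 ✓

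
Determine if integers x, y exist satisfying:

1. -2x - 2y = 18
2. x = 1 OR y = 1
Yes

Take x = -10, y = 1. Substituting into each constraint:
  (1) -2(-10) - 2(1) = 18 ✓
  (2) y = 1, target 1 ✓ (second branch holds)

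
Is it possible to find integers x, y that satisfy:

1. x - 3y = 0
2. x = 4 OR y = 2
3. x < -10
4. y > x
No

A contradictory subset is {x - 3y = 0, x = 4 OR y = 2, x < -10}. No integer assignment can satisfy these jointly:

  - x - 3y = 0: is a linear equation tying the variables together
  - x = 4 OR y = 2: forces a choice: either x = 4 or y = 2
  - x < -10: bounds one variable relative to a constant

Split on the disjunction (x = 4 OR y = 2):
  • If x = 4: this contradicts the bound x ≤ -11.
  • If y = 2: the equation forces x = 6, which contradicts the bound x ≤ -11.
Both branches are infeasible, so the system has no integer solution.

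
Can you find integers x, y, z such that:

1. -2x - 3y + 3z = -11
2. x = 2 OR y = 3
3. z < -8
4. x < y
Yes

Take x = -14, y = 3, z = -10. Substituting into each constraint:
  (1) -2(-14) - 3(3) + 3(-10) = -11 ✓
  (2) y = 3, target 3 ✓ (second branch holds)
  (3) -10 < -8 ✓
  (4) -14 < 3 ✓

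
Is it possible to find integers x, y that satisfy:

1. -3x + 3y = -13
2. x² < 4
No

Even the single constraint (-3x + 3y = -13) is infeasible over the integers.

  - -3x + 3y = -13: every term on the left is divisible by 3, so the LHS ≡ 0 (mod 3), but the RHS -13 is not — no integer solution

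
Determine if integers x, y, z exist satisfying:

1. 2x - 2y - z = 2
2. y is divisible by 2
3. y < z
Yes

Take x = 2, y = 0, z = 2. Substituting into each constraint:
  (1) 2(2) - 2(0) + (-2) = 2 ✓
  (2) 0 = 2 × 0, remainder 0 ✓
  (3) 0 < 2 ✓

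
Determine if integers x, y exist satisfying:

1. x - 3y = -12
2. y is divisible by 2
Yes

Take x = -12, y = 0. Substituting into each constraint:
  (1) (-12) - 3(0) = -12 ✓
  (2) 0 = 2 × 0, remainder 0 ✓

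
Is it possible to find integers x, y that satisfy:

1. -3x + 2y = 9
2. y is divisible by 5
Yes

Take x = -3, y = 0. Substituting into each constraint:
  (1) -3(-3) + 2(0) = 9 ✓
  (2) 0 = 5 × 0, remainder 0 ✓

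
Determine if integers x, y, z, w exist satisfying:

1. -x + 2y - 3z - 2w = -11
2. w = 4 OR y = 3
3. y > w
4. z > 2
Yes

Take x = 0, y = 3, z = 5, w = 1. Substituting into each constraint:
  (1) 0 + 2(3) - 3(5) - 2(1) = -11 ✓
  (2) y = 3, target 3 ✓ (second branch holds)
  (3) 3 > 1 ✓
  (4) 5 > 2 ✓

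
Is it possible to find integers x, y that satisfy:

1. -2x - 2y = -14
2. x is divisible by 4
Yes

Take x = 0, y = 7. Substituting into each constraint:
  (1) -2(0) - 2(7) = -14 ✓
  (2) 0 = 4 × 0, remainder 0 ✓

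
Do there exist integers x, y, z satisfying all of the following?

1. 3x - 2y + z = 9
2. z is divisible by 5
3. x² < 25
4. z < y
Yes

Take x = -1, y = -16, z = -20. Substituting into each constraint:
  (1) 3(-1) - 2(-16) + (-20) = 9 ✓
  (2) -20 = 5 × -4, remainder 0 ✓
  (3) x² = (-1)² = 1, and 1 < 25 ✓
  (4) -20 < -16 ✓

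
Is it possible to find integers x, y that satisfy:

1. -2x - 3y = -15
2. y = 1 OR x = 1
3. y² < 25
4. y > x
No

A contradictory subset is {-2x - 3y = -15, y = 1 OR x = 1, y > x}. No integer assignment can satisfy these jointly:

  - -2x - 3y = -15: is a linear equation tying the variables together
  - y = 1 OR x = 1: forces a choice: either y = 1 or x = 1
  - y > x: bounds one variable relative to another variable

Split on the disjunction (y = 1 OR x = 1):
  • If y = 1: the equation forces x = 6, giving (y, x) = (1, 6), which violates y > x.
  • If x = 1: with x = 1, every remaining term of the linear equation is divisible by 3, so the left side is ≡ 0 (mod 3); but the right side -13 ≡ 2 (mod 3). No integers can satisfy it.
Both branches are infeasible, so the system has no integer solution.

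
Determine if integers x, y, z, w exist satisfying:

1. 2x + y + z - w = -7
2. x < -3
Yes

Take x = -4, y = 1, z = 0, w = 0. Substituting into each constraint:
  (1) 2(-4) + 1 + 0 + 0 = -7 ✓
  (2) -4 < -3 ✓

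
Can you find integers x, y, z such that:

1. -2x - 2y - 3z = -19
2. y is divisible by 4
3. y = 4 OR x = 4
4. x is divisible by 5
Yes

Take x = 10, y = 4, z = -3. Substituting into each constraint:
  (1) -2(10) - 2(4) - 3(-3) = -19 ✓
  (2) 4 = 4 × 1, remainder 0 ✓
  (3) y = 4, target 4 ✓ (first branch holds)
  (4) 10 = 5 × 2, remainder 0 ✓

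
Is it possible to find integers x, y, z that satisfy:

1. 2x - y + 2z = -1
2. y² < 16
Yes

Take x = 0, y = 1, z = 0. Substituting into each constraint:
  (1) 2(0) + (-1) + 2(0) = -1 ✓
  (2) y² = (1)² = 1, and 1 < 16 ✓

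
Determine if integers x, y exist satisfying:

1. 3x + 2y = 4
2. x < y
Yes

Take x = 0, y = 2. Substituting into each constraint:
  (1) 3(0) + 2(2) = 4 ✓
  (2) 0 < 2 ✓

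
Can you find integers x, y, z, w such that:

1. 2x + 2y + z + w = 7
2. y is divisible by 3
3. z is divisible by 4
Yes

Take x = 0, y = 0, z = 0, w = 7. Substituting into each constraint:
  (1) 2(0) + 2(0) + 0 + 7 = 7 ✓
  (2) 0 = 3 × 0, remainder 0 ✓
  (3) 0 = 4 × 0, remainder 0 ✓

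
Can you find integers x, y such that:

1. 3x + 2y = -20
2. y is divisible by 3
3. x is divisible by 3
No

A contradictory subset is {3x + 2y = -20, y is divisible by 3}. No integer assignment can satisfy these jointly:

  - 3x + 2y = -20: is a linear equation tying the variables together
  - y is divisible by 3: restricts y to multiples of 3

Modular obstruction: writing y = 3y', every remaining term of the linear equation is divisible by 3, so the left side is ≡ 0 (mod 3); but the right side -20 ≡ 1 (mod 3). No integers can satisfy it.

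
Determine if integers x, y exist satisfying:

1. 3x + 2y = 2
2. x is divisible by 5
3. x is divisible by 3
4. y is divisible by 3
No

A contradictory subset is {3x + 2y = 2, y is divisible by 3}. No integer assignment can satisfy these jointly:

  - 3x + 2y = 2: is a linear equation tying the variables together
  - y is divisible by 3: restricts y to multiples of 3

Modular obstruction: writing y = 3y', every remaining term of the linear equation is divisible by 3, so the left side is ≡ 0 (mod 3); but the right side 2 ≡ 2 (mod 3). No integers can satisfy it.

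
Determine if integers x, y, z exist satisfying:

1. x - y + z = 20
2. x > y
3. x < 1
Yes

Take x = 0, y = -1, z = 19. Substituting into each constraint:
  (1) 0 + 1 + 19 = 20 ✓
  (2) 0 > -1 ✓
  (3) 0 < 1 ✓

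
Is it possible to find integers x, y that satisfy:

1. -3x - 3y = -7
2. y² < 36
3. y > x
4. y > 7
No

Even the single constraint (-3x - 3y = -7) is infeasible over the integers.

  - -3x - 3y = -7: every term on the left is divisible by 3, so the LHS ≡ 0 (mod 3), but the RHS -7 is not — no integer solution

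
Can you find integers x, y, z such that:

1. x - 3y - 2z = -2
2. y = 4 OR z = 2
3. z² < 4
Yes

Take x = 12, y = 4, z = 1. Substituting into each constraint:
  (1) 12 - 3(4) - 2(1) = -2 ✓
  (2) y = 4, target 4 ✓ (first branch holds)
  (3) z² = (1)² = 1, and 1 < 4 ✓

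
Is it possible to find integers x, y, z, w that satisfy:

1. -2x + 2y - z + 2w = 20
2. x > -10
Yes

Take x = 0, y = 10, z = 0, w = 0. Substituting into each constraint:
  (1) -2(0) + 2(10) + 0 + 2(0) = 20 ✓
  (2) 0 > -10 ✓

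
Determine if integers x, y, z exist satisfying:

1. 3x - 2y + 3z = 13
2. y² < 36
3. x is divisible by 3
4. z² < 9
Yes

Take x = 3, y = 1, z = 2. Substituting into each constraint:
  (1) 3(3) - 2(1) + 3(2) = 13 ✓
  (2) y² = (1)² = 1, and 1 < 36 ✓
  (3) 3 = 3 × 1, remainder 0 ✓
  (4) z² = (2)² = 4, and 4 < 9 ✓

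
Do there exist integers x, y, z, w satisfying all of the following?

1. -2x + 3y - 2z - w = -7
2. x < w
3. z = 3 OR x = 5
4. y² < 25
Yes

Take x = 5, y = 3, z = 0, w = 6. Substituting into each constraint:
  (1) -2(5) + 3(3) - 2(0) + (-6) = -7 ✓
  (2) 5 < 6 ✓
  (3) x = 5, target 5 ✓ (second branch holds)
  (4) y² = (3)² = 9, and 9 < 25 ✓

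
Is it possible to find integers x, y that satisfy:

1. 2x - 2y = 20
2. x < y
No

The full constraint system is jointly infeasible over the integers. Each constraint and what it forces:

  - 2x - 2y = 20: is a linear equation tying the variables together
  - x < y: bounds one variable relative to another variable

From the equation, x − y = 10, i.e. y − x = -10; but y > x requires y − x ≥ 1. Contradiction.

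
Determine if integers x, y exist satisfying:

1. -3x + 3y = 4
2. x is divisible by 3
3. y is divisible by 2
No

Even the single constraint (-3x + 3y = 4) is infeasible over the integers.

  - -3x + 3y = 4: every term on the left is divisible by 3, so the LHS ≡ 0 (mod 3), but the RHS 4 is not — no integer solution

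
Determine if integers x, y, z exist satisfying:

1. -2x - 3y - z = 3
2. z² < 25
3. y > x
Yes

Take x = -1, y = 0, z = -1. Substituting into each constraint:
  (1) -2(-1) - 3(0) + 1 = 3 ✓
  (2) z² = (-1)² = 1, and 1 < 25 ✓
  (3) 0 > -1 ✓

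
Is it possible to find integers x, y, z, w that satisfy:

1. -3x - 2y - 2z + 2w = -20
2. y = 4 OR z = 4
Yes

Take x = 0, y = 0, z = 4, w = -6. Substituting into each constraint:
  (1) -3(0) - 2(0) - 2(4) + 2(-6) = -20 ✓
  (2) z = 4, target 4 ✓ (second branch holds)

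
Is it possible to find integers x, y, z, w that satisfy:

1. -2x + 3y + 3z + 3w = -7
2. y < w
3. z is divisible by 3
Yes

Take x = 5, y = 0, z = 0, w = 1. Substituting into each constraint:
  (1) -2(5) + 3(0) + 3(0) + 3(1) = -7 ✓
  (2) 0 < 1 ✓
  (3) 0 = 3 × 0, remainder 0 ✓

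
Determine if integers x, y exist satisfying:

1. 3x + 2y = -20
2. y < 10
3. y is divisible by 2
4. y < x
Yes

Take x = 0, y = -10. Substituting into each constraint:
  (1) 3(0) + 2(-10) = -20 ✓
  (2) -10 < 10 ✓
  (3) -10 = 2 × -5, remainder 0 ✓
  (4) -10 < 0 ✓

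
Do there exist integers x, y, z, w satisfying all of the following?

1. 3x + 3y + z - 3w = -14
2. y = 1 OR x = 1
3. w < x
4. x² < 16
Yes

Take x = 0, y = 1, z = -20, w = -1. Substituting into each constraint:
  (1) 3(0) + 3(1) + (-20) - 3(-1) = -14 ✓
  (2) y = 1, target 1 ✓ (first branch holds)
  (3) -1 < 0 ✓
  (4) x² = (0)² = 0, and 0 < 16 ✓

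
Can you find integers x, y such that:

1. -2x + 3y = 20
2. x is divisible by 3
No

The full constraint system is jointly infeasible over the integers. Each constraint and what it forces:

  - -2x + 3y = 20: is a linear equation tying the variables together
  - x is divisible by 3: restricts x to multiples of 3

Modular obstruction: writing x = 3x', every remaining term of the linear equation is divisible by 3, so the left side is ≡ 0 (mod 3); but the right side 20 ≡ 2 (mod 3). No integers can satisfy it.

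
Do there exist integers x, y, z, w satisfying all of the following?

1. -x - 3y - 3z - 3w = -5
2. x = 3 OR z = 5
Yes

Take x = 2, y = -4, z = 5, w = 0. Substituting into each constraint:
  (1) (-2) - 3(-4) - 3(5) - 3(0) = -5 ✓
  (2) z = 5, target 5 ✓ (second branch holds)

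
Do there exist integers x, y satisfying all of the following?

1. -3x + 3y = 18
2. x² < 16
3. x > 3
No

A contradictory subset is {x² < 16, x > 3}. No integer assignment can satisfy these jointly:

  - x² < 16: restricts x to |x| ≤ 3
  - x > 3: bounds one variable relative to a constant

Direct contradiction: the bounds on x require x ≥ 4 and x ≤ 3 simultaneously, which is empty.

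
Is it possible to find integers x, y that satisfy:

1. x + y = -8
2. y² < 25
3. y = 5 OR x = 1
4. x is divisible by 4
No

A contradictory subset is {y² < 25, y = 5 OR x = 1, x is divisible by 4}. No integer assignment can satisfy these jointly:

  - y² < 25: restricts y to |y| ≤ 4
  - y = 5 OR x = 1: forces a choice: either y = 5 or x = 1
  - x is divisible by 4: restricts x to multiples of 4

Split on the disjunction (y = 5 OR x = 1):
  • If y = 5: this contradicts y² < 25, which requires |y| ≤ 4.
  • If x = 1: this contradicts the divisibility constraint — 1 is not a multiple of 4.
Both branches are infeasible, so the system has no integer solution.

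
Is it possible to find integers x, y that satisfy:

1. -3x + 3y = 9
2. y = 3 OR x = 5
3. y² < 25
Yes

Take x = 0, y = 3. Substituting into each constraint:
  (1) -3(0) + 3(3) = 9 ✓
  (2) y = 3, target 3 ✓ (first branch holds)
  (3) y² = (3)² = 9, and 9 < 25 ✓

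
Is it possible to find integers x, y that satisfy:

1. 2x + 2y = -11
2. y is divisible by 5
No

Even the single constraint (2x + 2y = -11) is infeasible over the integers.

  - 2x + 2y = -11: every term on the left is divisible by 2, so the LHS ≡ 0 (mod 2), but the RHS -11 is not — no integer solution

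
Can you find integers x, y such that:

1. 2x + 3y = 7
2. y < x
Yes

Take x = 2, y = 1. Substituting into each constraint:
  (1) 2(2) + 3(1) = 7 ✓
  (2) 1 < 2 ✓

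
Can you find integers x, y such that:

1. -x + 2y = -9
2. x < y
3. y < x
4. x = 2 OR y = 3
No

A contradictory subset is {x < y, y < x}. No integer assignment can satisfy these jointly:

  - x < y: bounds one variable relative to another variable
  - y < x: bounds one variable relative to another variable

Direct contradiction: y > x and x > y cannot both hold.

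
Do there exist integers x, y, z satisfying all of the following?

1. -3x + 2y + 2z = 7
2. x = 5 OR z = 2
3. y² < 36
Yes

Take x = 5, y = -1, z = 12. Substituting into each constraint:
  (1) -3(5) + 2(-1) + 2(12) = 7 ✓
  (2) x = 5, target 5 ✓ (first branch holds)
  (3) y² = (-1)² = 1, and 1 < 36 ✓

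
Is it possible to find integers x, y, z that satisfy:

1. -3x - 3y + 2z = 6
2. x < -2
Yes

Take x = -3, y = 1, z = 0. Substituting into each constraint:
  (1) -3(-3) - 3(1) + 2(0) = 6 ✓
  (2) -3 < -2 ✓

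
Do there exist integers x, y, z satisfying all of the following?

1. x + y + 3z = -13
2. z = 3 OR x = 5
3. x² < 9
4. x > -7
Yes

Take x = 0, y = -22, z = 3. Substituting into each constraint:
  (1) 0 + (-22) + 3(3) = -13 ✓
  (2) z = 3, target 3 ✓ (first branch holds)
  (3) x² = (0)² = 0, and 0 < 9 ✓
  (4) 0 > -7 ✓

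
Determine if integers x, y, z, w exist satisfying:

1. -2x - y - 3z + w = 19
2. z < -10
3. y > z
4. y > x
Yes

Take x = -1, y = 0, z = -11, w = -16. Substituting into each constraint:
  (1) -2(-1) + 0 - 3(-11) + (-16) = 19 ✓
  (2) -11 < -10 ✓
  (3) 0 > -11 ✓
  (4) 0 > -1 ✓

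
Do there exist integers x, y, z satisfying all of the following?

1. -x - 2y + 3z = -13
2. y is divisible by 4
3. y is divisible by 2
Yes

Take x = 13, y = 0, z = 0. Substituting into each constraint:
  (1) (-13) - 2(0) + 3(0) = -13 ✓
  (2) 0 = 4 × 0, remainder 0 ✓
  (3) 0 = 2 × 0, remainder 0 ✓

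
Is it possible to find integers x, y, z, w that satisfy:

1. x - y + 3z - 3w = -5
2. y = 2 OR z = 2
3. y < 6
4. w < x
Yes

Take x = 3, y = 2, z = 0, w = 2. Substituting into each constraint:
  (1) 3 + (-2) + 3(0) - 3(2) = -5 ✓
  (2) y = 2, target 2 ✓ (first branch holds)
  (3) 2 < 6 ✓
  (4) 2 < 3 ✓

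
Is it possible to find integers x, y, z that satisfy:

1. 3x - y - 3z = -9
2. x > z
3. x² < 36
Yes

Take x = 0, y = 12, z = -1. Substituting into each constraint:
  (1) 3(0) + (-12) - 3(-1) = -9 ✓
  (2) 0 > -1 ✓
  (3) x² = (0)² = 0, and 0 < 36 ✓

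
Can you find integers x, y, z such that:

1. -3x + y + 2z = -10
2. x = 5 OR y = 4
Yes

Take x = 6, y = 4, z = 2. Substituting into each constraint:
  (1) -3(6) + 4 + 2(2) = -10 ✓
  (2) y = 4, target 4 ✓ (second branch holds)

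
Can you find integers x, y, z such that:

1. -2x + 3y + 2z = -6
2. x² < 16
Yes

Take x = 0, y = 0, z = -3. Substituting into each constraint:
  (1) -2(0) + 3(0) + 2(-3) = -6 ✓
  (2) x² = (0)² = 0, and 0 < 16 ✓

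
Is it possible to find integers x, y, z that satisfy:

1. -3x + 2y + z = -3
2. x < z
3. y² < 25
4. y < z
Yes

Take x = -1, y = -3, z = 0. Substituting into each constraint:
  (1) -3(-1) + 2(-3) + 0 = -3 ✓
  (2) -1 < 0 ✓
  (3) y² = (-3)² = 9, and 9 < 25 ✓
  (4) -3 < 0 ✓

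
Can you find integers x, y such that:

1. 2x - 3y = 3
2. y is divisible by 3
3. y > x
Yes

Take x = -12, y = -9. Substituting into each constraint:
  (1) 2(-12) - 3(-9) = 3 ✓
  (2) -9 = 3 × -3, remainder 0 ✓
  (3) -9 > -12 ✓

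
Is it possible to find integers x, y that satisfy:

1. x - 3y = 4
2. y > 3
Yes

Take x = 16, y = 4. Substituting into each constraint:
  (1) 16 - 3(4) = 4 ✓
  (2) 4 > 3 ✓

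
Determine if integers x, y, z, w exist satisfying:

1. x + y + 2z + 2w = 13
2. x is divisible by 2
Yes

Take x = 0, y = 1, z = 0, w = 6. Substituting into each constraint:
  (1) 0 + 1 + 2(0) + 2(6) = 13 ✓
  (2) 0 = 2 × 0, remainder 0 ✓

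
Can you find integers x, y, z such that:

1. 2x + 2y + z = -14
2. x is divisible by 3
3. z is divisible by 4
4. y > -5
Yes

Take x = -3, y = -4, z = 0. Substituting into each constraint:
  (1) 2(-3) + 2(-4) + 0 = -14 ✓
  (2) -3 = 3 × -1, remainder 0 ✓
  (3) 0 = 4 × 0, remainder 0 ✓
  (4) -4 > -5 ✓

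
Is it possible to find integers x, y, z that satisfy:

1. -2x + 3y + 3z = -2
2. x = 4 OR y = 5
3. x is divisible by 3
No

A contradictory subset is {-2x + 3y + 3z = -2, x is divisible by 3}. No integer assignment can satisfy these jointly:

  - -2x + 3y + 3z = -2: is a linear equation tying the variables together
  - x is divisible by 3: restricts x to multiples of 3

Modular obstruction: writing x = 3x', every remaining term of the linear equation is divisible by 3, so the left side is ≡ 0 (mod 3); but the right side -2 ≡ 1 (mod 3). No integers can satisfy it.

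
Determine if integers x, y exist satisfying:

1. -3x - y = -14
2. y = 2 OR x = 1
Yes

Take x = 1, y = 11. Substituting into each constraint:
  (1) -3(1) + (-11) = -14 ✓
  (2) x = 1, target 1 ✓ (second branch holds)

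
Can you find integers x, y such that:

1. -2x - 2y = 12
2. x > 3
Yes

Take x = 4, y = -10. Substituting into each constraint:
  (1) -2(4) - 2(-10) = 12 ✓
  (2) 4 > 3 ✓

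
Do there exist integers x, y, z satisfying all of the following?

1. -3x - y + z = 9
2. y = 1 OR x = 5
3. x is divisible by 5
Yes

Take x = 0, y = 1, z = 10. Substituting into each constraint:
  (1) -3(0) + (-1) + 10 = 9 ✓
  (2) y = 1, target 1 ✓ (first branch holds)
  (3) 0 = 5 × 0, remainder 0 ✓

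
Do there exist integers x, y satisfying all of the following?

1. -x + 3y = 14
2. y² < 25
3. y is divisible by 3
Yes

Take x = -14, y = 0. Substituting into each constraint:
  (1) 14 + 3(0) = 14 ✓
  (2) y² = (0)² = 0, and 0 < 25 ✓
  (3) 0 = 3 × 0, remainder 0 ✓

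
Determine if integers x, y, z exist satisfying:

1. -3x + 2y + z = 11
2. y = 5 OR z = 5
Yes

Take x = 2, y = 6, z = 5. Substituting into each constraint:
  (1) -3(2) + 2(6) + 5 = 11 ✓
  (2) z = 5, target 5 ✓ (second branch holds)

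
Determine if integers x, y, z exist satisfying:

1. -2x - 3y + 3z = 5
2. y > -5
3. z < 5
Yes

Take x = 2, y = -3, z = 0. Substituting into each constraint:
  (1) -2(2) - 3(-3) + 3(0) = 5 ✓
  (2) -3 > -5 ✓
  (3) 0 < 5 ✓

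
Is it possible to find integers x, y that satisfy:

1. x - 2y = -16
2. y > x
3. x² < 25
Yes

Take x = 0, y = 8. Substituting into each constraint:
  (1) 0 - 2(8) = -16 ✓
  (2) 8 > 0 ✓
  (3) x² = (0)² = 0, and 0 < 25 ✓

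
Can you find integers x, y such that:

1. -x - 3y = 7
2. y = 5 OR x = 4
Yes

Take x = -22, y = 5. Substituting into each constraint:
  (1) 22 - 3(5) = 7 ✓
  (2) y = 5, target 5 ✓ (first branch holds)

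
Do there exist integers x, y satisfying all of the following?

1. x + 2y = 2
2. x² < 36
Yes

Take x = 2, y = 0. Substituting into each constraint:
  (1) 2 + 2(0) = 2 ✓
  (2) x² = (2)² = 4, and 4 < 36 ✓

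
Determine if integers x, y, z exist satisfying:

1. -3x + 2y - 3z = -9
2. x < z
Yes

Take x = -1, y = -6, z = 0. Substituting into each constraint:
  (1) -3(-1) + 2(-6) - 3(0) = -9 ✓
  (2) -1 < 0 ✓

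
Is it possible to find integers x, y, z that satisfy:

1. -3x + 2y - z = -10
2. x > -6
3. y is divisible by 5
Yes

Take x = 3, y = 0, z = 1. Substituting into each constraint:
  (1) -3(3) + 2(0) + (-1) = -10 ✓
  (2) 3 > -6 ✓
  (3) 0 = 5 × 0, remainder 0 ✓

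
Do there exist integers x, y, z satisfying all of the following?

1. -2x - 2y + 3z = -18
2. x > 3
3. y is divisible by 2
Yes

Take x = 4, y = 2, z = -2. Substituting into each constraint:
  (1) -2(4) - 2(2) + 3(-2) = -18 ✓
  (2) 4 > 3 ✓
  (3) 2 = 2 × 1, remainder 0 ✓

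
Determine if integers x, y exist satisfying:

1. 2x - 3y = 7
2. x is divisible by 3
No

The full constraint system is jointly infeasible over the integers. Each constraint and what it forces:

  - 2x - 3y = 7: is a linear equation tying the variables together
  - x is divisible by 3: restricts x to multiples of 3

Modular obstruction: writing x = 3x', every remaining term of the linear equation is divisible by 3, so the left side is ≡ 0 (mod 3); but the right side 7 ≡ 1 (mod 3). No integers can satisfy it.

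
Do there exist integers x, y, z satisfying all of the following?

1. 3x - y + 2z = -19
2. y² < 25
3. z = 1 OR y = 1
Yes

Take x = -7, y = 0, z = 1. Substituting into each constraint:
  (1) 3(-7) + 0 + 2(1) = -19 ✓
  (2) y² = (0)² = 0, and 0 < 25 ✓
  (3) z = 1, target 1 ✓ (first branch holds)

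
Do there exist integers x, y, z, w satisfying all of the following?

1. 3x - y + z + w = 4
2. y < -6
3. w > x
Yes

Take x = -1, y = -7, z = 0, w = 0. Substituting into each constraint:
  (1) 3(-1) + 7 + 0 + 0 = 4 ✓
  (2) -7 < -6 ✓
  (3) 0 > -1 ✓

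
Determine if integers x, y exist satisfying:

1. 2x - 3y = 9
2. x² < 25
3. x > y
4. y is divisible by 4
No

A contradictory subset is {2x - 3y = 9, y is divisible by 4}. No integer assignment can satisfy these jointly:

  - 2x - 3y = 9: is a linear equation tying the variables together
  - y is divisible by 4: restricts y to multiples of 4

Modular obstruction: writing y = 4y', every remaining term of the linear equation is divisible by 2, so the left side is ≡ 0 (mod 2); but the right side 9 ≡ 1 (mod 2). No integers can satisfy it.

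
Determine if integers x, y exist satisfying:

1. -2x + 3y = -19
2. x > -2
Yes

Take x = 2, y = -5. Substituting into each constraint:
  (1) -2(2) + 3(-5) = -19 ✓
  (2) 2 > -2 ✓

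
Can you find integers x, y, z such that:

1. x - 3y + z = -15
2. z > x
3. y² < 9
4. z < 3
Yes

Take x = -8, y = 0, z = -7. Substituting into each constraint:
  (1) (-8) - 3(0) + (-7) = -15 ✓
  (2) -7 > -8 ✓
  (3) y² = (0)² = 0, and 0 < 9 ✓
  (4) -7 < 3 ✓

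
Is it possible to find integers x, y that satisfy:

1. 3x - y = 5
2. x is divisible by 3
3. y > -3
Yes

Take x = 3, y = 4. Substituting into each constraint:
  (1) 3(3) + (-4) = 5 ✓
  (2) 3 = 3 × 1, remainder 0 ✓
  (3) 4 > -3 ✓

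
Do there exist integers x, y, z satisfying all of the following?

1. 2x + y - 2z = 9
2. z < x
Yes

Take x = 1, y = 7, z = 0. Substituting into each constraint:
  (1) 2(1) + 7 - 2(0) = 9 ✓
  (2) 0 < 1 ✓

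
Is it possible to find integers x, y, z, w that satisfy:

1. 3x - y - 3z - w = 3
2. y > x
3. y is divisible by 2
Yes

Take x = -1, y = 0, z = -2, w = 0. Substituting into each constraint:
  (1) 3(-1) + 0 - 3(-2) + 0 = 3 ✓
  (2) 0 > -1 ✓
  (3) 0 = 2 × 0, remainder 0 ✓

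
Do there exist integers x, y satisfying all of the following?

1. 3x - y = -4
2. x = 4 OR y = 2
Yes

Take x = 4, y = 16. Substituting into each constraint:
  (1) 3(4) + (-16) = -4 ✓
  (2) x = 4, target 4 ✓ (first branch holds)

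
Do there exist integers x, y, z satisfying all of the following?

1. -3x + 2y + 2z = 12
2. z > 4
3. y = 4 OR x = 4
Yes

Take x = 2, y = 4, z = 5. Substituting into each constraint:
  (1) -3(2) + 2(4) + 2(5) = 12 ✓
  (2) 5 > 4 ✓
  (3) y = 4, target 4 ✓ (first branch holds)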